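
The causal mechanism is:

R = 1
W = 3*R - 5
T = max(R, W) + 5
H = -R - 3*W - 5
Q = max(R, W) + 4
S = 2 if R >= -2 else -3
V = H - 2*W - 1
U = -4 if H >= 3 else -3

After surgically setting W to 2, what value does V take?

Under do(W=2), the mechanism W = 3*R - 5 is discarded; W is fixed at 2.
H = -R - 3*W - 5  [with R=1, W=2]  = -12
V = H - 2*W - 1  [with H=-12, W=2]  = -17

-17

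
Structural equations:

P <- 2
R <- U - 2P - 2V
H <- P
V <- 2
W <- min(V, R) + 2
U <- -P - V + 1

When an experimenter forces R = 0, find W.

2

Under do(R=0), the mechanism R <- U - 2P - 2V is discarded; R is fixed at 0.
W = min(V, R) + 2  [with V=2, R=0]  = 2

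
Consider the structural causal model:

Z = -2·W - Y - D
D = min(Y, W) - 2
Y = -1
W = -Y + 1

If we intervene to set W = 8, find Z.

-12

Under do(W=8), the mechanism W = -Y + 1 is discarded; W is fixed at 8.
D = min(Y, W) - 2  [with Y=-1, W=8]  = -3
Z = -2·W - Y - D  [with W=8, Y=-1, D=-3]  = -12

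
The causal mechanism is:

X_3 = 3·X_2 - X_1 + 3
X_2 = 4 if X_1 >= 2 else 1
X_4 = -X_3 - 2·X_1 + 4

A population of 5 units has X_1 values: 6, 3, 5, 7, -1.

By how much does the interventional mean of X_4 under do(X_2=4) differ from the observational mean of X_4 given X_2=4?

1.25

do(X_2=4) breaks X_2's dependence on X_1. With X_2=4 fixed, X_4 across the units is -17, -14, -16, -18, -10, mean -15.
E[X_4|X_2=4] averages over only the 4 units with X_2=4 (X_1 = 6, 3, 5, 7): X_4 = -17, -14, -16, -18, mean -16.25.
Difference = -15 − (-16.25) = 1.25.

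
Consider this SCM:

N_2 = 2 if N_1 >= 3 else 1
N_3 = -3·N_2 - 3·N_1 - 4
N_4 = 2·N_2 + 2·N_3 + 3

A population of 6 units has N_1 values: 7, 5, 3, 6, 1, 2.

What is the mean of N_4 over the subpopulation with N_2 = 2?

-44.5

Observing N_2=2 restricts to units where N_2's equation naturally yields 2: N_1 ∈ {7, 5, 3, 6}. In that subpopulation N_4 = -55, -43, -31, -49, mean -44.5.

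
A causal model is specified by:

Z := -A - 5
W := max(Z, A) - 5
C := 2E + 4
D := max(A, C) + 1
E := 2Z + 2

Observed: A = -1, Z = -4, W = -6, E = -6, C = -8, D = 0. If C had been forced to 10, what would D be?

11

The intervention breaks the incoming arrows to C: C := 2E + 4 no longer applies, and C = 10.
D = max(A, C) + 1  [with A=-1, C=10]  = 11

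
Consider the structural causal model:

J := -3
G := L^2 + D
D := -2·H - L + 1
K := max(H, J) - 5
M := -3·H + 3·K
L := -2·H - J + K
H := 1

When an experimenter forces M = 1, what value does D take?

2

Under do(M=1), the mechanism M := -3·H + 3·K is discarded; M is fixed at 1.
Since D is not a descendant of the intervened variable, it is unaffected.
K = max(H, J) - 5  [with H=1, J=-3]  = -4
L = -2·H - J + K  [with H=1, J=-3, K=-4]  = -3
D = -2·H - L + 1  [with H=1, L=-3]  = 2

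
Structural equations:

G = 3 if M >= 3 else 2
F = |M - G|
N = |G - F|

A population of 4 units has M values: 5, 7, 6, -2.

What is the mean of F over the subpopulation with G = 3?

3

Observing G=3 restricts to units where G's equation naturally yields 3: M ∈ {5, 7, 6}. In that subpopulation F = 2, 4, 3, mean 3.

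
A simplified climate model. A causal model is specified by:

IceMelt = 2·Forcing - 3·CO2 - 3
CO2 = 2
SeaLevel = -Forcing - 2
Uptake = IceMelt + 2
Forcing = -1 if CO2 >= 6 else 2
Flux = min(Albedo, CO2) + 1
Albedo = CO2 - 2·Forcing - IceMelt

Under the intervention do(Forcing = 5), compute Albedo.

Under do(Forcing=5), the mechanism Forcing = -1 if CO2 >= 6 else 2 is discarded; Forcing is fixed at 5.
IceMelt = 2·Forcing - 3·CO2 - 3  [with Forcing=5, CO2=2]  = 1
Albedo = CO2 - 2·Forcing - IceMelt  [with CO2=2, Forcing=5, IceMelt=1]  = -9

-9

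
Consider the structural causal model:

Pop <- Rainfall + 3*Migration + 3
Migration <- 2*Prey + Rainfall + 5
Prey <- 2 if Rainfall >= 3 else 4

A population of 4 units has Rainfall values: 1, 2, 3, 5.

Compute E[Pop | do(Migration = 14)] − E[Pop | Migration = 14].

The intervention sets Migration=14 in all 4 units regardless of Rainfall. Recomputing Pop per unit gives 46, 47, 48, 50; average 47.75.
Conditioning on Migration=14 selects the 2 unit(s) with Rainfall ∈ {1, 5}. Their Pop values: 46, 50. Mean = 48.
Difference = 47.75 − 48 = -0.25.

-0.25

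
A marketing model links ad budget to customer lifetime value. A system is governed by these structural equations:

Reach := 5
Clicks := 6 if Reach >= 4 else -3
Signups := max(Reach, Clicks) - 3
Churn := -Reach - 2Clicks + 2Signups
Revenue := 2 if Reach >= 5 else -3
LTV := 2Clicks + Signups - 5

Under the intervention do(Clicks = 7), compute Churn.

-11

Under do(Clicks=7), the mechanism Clicks := 6 if Reach >= 4 else -3 is discarded; Clicks is fixed at 7.
Signups = max(Reach, Clicks) - 3  [with Reach=5, Clicks=7]  = 4
Churn = -Reach - 2Clicks + 2Signups  [with Reach=5, Clicks=7, Signups=4]  = -11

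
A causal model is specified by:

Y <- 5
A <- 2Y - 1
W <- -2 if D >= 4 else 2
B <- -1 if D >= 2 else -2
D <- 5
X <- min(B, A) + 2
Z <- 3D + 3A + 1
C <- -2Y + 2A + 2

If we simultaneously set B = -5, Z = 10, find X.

The joint intervention fixes B = -5, Z = 10, removing each variable's own equation.
A = 2Y - 1  [with Y=5]  = 9
X = min(B, A) + 2  [with B=-5, A=9]  = -3

-3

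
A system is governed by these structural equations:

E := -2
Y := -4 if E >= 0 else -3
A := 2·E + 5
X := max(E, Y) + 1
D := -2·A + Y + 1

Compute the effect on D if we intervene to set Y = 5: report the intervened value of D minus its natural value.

8

do(Y=5) replaces the equation Y := -4 if E >= 0 else -3 with the constant Y = 5.
A = 2·E + 5  [with E=-2]  = 1
D = -2·A + Y + 1  [with A=1, Y=5]  = 4
Without intervention: Y = -4 if E >= 0 else -3  [with E=-2]  = -3; A = 2·E + 5  [with E=-2]  = 1; D = -2·A + Y + 1  [with A=1, Y=-3]  = -4.
Change = 4 − (-4) = 8.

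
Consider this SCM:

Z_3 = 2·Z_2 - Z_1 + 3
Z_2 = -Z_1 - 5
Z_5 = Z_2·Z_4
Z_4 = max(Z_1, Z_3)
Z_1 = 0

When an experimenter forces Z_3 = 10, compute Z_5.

do(Z_3=10) replaces the equation Z_3 = 2·Z_2 - Z_1 + 3 with the constant Z_3 = 10.
Z_2 = -Z_1 - 5  [with Z_1=0]  = -5
Z_4 = max(Z_1, Z_3)  [with Z_1=0, Z_3=10]  = 10
Z_5 = Z_2·Z_4  [with Z_2=-5, Z_4=10]  = -50

-50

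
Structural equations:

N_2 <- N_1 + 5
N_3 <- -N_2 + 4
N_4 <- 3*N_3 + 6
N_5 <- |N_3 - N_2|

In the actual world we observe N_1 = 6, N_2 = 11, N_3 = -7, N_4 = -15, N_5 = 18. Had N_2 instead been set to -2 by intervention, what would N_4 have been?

24

Under do(N_2=-2), the mechanism N_2 <- N_1 + 5 is discarded; N_2 is fixed at -2.
N_3 = -N_2 + 4  [with N_2=-2]  = 6
N_4 = 3*N_3 + 6  [with N_3=6]  = 24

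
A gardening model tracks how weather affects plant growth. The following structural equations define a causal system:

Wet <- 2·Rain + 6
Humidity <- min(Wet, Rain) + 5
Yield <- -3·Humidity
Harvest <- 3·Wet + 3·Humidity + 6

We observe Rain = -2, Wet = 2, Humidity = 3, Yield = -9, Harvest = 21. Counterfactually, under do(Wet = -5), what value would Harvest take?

do(Wet=-5) replaces the equation Wet <- 2·Rain + 6 with the constant Wet = -5.
Humidity = min(Wet, Rain) + 5  [with Wet=-5, Rain=-2]  = 0
Harvest = 3·Wet + 3·Humidity + 6  [with Wet=-5, Humidity=0]  = -9

-9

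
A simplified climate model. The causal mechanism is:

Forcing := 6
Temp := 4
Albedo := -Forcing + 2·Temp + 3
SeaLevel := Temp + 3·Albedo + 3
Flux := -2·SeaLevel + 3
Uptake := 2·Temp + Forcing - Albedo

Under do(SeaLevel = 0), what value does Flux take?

3

Intervening sets SeaLevel = 0 and removes its equation (SeaLevel := Temp + 3·Albedo + 3).
Flux = -2·SeaLevel + 3  [with SeaLevel=0]  = 3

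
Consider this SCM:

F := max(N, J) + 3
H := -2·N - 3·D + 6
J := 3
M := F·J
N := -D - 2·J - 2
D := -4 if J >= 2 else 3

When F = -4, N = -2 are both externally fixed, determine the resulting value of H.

22

The joint intervention fixes F = -4, N = -2, removing each variable's own equation.
D = -4 if J >= 2 else 3  [with J=3]  = -4
H = -2·N - 3·D + 6  [with N=-2, D=-4]  = 22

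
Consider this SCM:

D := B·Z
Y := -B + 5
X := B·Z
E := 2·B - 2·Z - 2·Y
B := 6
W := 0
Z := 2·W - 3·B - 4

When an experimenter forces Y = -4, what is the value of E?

Under do(Y=-4), the mechanism Y := -B + 5 is discarded; Y is fixed at -4.
Z = 2·W - 3·B - 4  [with W=0, B=6]  = -22
E = 2·B - 2·Z - 2·Y  [with B=6, Z=-22, Y=-4]  = 64

64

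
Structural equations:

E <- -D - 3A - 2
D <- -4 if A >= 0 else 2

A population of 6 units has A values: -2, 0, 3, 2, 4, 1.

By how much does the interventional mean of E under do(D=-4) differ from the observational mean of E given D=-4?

2

The intervention sets D=-4 in all 6 units regardless of A. Recomputing E per unit gives 8, 2, -7, -4, -10, -1; average -2.
Observing D=-4 restricts to units where D's equation naturally yields -4: A ∈ {0, 3, 2, 4, 1}. In that subpopulation E = 2, -7, -4, -10, -1, mean -4.
Difference = -2 − (-4) = 2.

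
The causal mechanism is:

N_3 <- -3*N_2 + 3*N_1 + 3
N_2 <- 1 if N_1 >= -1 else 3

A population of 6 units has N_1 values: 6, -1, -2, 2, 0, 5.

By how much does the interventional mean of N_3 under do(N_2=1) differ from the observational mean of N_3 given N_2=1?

-2.2

Under do(N_2=1), N_2's equation is replaced by N_2=1 for every unit. Per-unit N_3: 18, -3, -6, 6, 0, 15. Mean = 5.
E[N_3|N_2=1] averages over only the 5 units with N_2=1 (N_1 = 6, -1, 2, 0, 5): N_3 = 18, -3, 6, 0, 15, mean 7.2.
Difference = 5 − 7.2 = -2.2.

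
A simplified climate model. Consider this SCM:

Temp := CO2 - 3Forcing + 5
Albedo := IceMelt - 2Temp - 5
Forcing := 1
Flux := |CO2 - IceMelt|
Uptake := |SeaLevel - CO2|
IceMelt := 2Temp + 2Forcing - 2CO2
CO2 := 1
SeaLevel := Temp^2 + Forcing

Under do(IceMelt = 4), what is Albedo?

-7

Intervening sets IceMelt = 4 and removes its equation (IceMelt := 2Temp + 2Forcing - 2CO2).
Temp = CO2 - 3Forcing + 5  [with CO2=1, Forcing=1]  = 3
Albedo = IceMelt - 2Temp - 5  [with IceMelt=4, Temp=3]  = -7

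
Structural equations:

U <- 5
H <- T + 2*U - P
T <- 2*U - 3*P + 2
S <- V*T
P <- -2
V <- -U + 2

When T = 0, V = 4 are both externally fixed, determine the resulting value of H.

12

The joint intervention fixes T = 0, V = 4, removing each variable's own equation.
H = T + 2*U - P  [with T=0, U=5, P=-2]  = 12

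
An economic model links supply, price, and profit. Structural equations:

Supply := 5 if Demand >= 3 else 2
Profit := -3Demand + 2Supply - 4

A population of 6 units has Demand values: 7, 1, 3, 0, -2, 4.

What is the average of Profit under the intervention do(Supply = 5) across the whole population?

-0.5

do(Supply=5) breaks Supply's dependence on Demand. With Supply=5 fixed, Profit across the units is -15, 3, -3, 6, 12, -6, mean -0.5.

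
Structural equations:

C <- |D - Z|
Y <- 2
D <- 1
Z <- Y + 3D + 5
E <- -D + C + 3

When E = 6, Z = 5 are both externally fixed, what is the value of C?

4

Under do(E = 6, Z = 5), each intervened variable's structural equation is replaced by its fixed value.
C = |D - Z|  [with D=1, Z=5]  = 4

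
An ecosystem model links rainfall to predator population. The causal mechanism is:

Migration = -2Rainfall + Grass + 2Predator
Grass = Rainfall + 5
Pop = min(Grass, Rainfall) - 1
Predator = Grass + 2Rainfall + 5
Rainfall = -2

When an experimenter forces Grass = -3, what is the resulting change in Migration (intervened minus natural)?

-18

Under do(Grass=-3), the mechanism Grass = Rainfall + 5 is discarded; Grass is fixed at -3.
Predator = Grass + 2Rainfall + 5  [with Grass=-3, Rainfall=-2]  = -2
Migration = -2Rainfall + Grass + 2Predator  [with Rainfall=-2, Grass=-3, Predator=-2]  = -3
Without intervention: Grass = Rainfall + 5  [with Rainfall=-2]  = 3; Predator = Grass + 2Rainfall + 5  [with Grass=3, Rainfall=-2]  = 4; Migration = -2Rainfall + Grass + 2Predator  [with Rainfall=-2, Grass=3, Predator=4]  = 15.
Change = -3 − 15 = -18.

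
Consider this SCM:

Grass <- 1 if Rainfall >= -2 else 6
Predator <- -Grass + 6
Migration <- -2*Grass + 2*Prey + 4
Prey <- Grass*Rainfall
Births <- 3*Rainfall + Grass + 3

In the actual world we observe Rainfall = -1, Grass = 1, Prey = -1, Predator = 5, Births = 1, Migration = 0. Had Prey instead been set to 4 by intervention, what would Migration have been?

The intervention breaks the incoming arrows to Prey: Prey <- Grass*Rainfall no longer applies, and Prey = 4.
Grass = 1 if Rainfall >= -2 else 6  [with Rainfall=-1]  = 1
Migration = -2*Grass + 2*Prey + 4  [with Grass=1, Prey=4]  = 10

10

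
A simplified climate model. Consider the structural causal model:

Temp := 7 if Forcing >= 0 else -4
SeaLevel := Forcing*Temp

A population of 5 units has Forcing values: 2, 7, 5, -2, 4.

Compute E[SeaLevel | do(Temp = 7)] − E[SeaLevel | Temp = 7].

The intervention sets Temp=7 in all 5 units regardless of Forcing. Recomputing SeaLevel per unit gives 14, 49, 35, -14, 28; average 22.4.
Observing Temp=7 restricts to units where Temp's equation naturally yields 7: Forcing ∈ {2, 7, 5, 4}. In that subpopulation SeaLevel = 14, 49, 35, 28, mean 31.5.
Difference = 22.4 − 31.5 = -9.1.

-9.1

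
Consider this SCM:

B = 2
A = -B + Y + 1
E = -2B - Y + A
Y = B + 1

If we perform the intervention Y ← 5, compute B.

2

Under do(Y=5), the mechanism Y = B + 1 is discarded; Y is fixed at 5.
B is not downstream of the intervention, so its value is determined by the original equations.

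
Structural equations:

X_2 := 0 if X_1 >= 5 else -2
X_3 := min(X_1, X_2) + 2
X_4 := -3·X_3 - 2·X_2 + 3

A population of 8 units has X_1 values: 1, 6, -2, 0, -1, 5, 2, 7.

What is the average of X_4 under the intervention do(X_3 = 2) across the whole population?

-0.5

Every unit gets X_3=2 under the intervention. X_4 values become 1, -3, 1, 1, 1, -3, 1, -3; E[X_4|do(X_3=2)] = -0.5.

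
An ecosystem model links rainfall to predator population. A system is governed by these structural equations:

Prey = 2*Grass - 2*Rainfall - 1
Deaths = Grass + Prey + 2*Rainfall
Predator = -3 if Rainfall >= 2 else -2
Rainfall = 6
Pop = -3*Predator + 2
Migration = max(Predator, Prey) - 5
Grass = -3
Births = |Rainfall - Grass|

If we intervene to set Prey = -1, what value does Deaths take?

The intervention breaks the incoming arrows to Prey: Prey = 2*Grass - 2*Rainfall - 1 no longer applies, and Prey = -1.
Deaths = Grass + Prey + 2*Rainfall  [with Grass=-3, Prey=-1, Rainfall=6]  = 8

8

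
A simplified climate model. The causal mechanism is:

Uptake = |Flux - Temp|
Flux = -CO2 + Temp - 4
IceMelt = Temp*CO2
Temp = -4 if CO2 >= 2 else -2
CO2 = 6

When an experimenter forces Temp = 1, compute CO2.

6

Under do(Temp=1), the mechanism Temp = -4 if CO2 >= 2 else -2 is discarded; Temp is fixed at 1.
CO2 is not downstream of the intervention, so its value is determined by the original equations.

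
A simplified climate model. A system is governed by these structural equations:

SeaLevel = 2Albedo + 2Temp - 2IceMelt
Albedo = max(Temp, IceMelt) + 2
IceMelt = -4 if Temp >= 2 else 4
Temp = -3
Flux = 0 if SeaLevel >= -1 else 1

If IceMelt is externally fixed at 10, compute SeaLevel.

Under do(IceMelt=10), the mechanism IceMelt = -4 if Temp >= 2 else 4 is discarded; IceMelt is fixed at 10.
Albedo = max(Temp, IceMelt) + 2  [with Temp=-3, IceMelt=10]  = 12
SeaLevel = 2Albedo + 2Temp - 2IceMelt  [with Albedo=12, Temp=-3, IceMelt=10]  = -2

-2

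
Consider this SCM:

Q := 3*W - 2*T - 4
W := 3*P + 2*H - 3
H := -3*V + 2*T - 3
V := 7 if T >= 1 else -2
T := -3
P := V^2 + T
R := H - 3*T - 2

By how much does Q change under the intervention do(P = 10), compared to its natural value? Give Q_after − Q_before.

The intervention breaks the incoming arrows to P: P := V^2 + T no longer applies, and P = 10.
V = 7 if T >= 1 else -2  [with T=-3]  = -2
H = -3*V + 2*T - 3  [with V=-2, T=-3]  = -3
W = 3*P + 2*H - 3  [with P=10, H=-3]  = 21
Q = 3*W - 2*T - 4  [with W=21, T=-3]  = 65
Without intervention: V = 7 if T >= 1 else -2  [with T=-3]  = -2; H = -3*V + 2*T - 3  [with V=-2, T=-3]  = -3; P = V^2 + T  [with V=-2, T=-3]  = 1; W = 3*P + 2*H - 3  [with P=1, H=-3]  = -6; Q = 3*W - 2*T - 4  [with W=-6, T=-3]  = -16.
Change = 65 − (-16) = 81.

81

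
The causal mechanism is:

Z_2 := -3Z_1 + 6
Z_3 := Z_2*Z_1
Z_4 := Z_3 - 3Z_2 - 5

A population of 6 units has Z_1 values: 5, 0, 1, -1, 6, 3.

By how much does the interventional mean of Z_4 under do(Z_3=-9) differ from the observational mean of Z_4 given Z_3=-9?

12

The intervention sets Z_3=-9 in all 6 units regardless of Z_1. Recomputing Z_4 per unit gives 13, -32, -23, -41, 22, -5; average -11.
Observing Z_3=-9 restricts to units where Z_3's equation naturally yields -9: Z_1 ∈ {-1, 3}. In that subpopulation Z_4 = -41, -5, mean -23.
Difference = -11 − (-23) = 12.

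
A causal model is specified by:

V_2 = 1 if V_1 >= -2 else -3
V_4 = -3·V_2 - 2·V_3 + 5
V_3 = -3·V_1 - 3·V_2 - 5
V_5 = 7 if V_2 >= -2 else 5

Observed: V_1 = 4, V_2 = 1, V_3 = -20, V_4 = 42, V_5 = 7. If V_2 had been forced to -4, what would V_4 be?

27

Under do(V_2=-4), the mechanism V_2 = 1 if V_1 >= -2 else -3 is discarded; V_2 is fixed at -4.
V_3 = -3·V_1 - 3·V_2 - 5  [with V_1=4, V_2=-4]  = -5
V_4 = -3·V_2 - 2·V_3 + 5  [with V_2=-4, V_3=-5]  = 27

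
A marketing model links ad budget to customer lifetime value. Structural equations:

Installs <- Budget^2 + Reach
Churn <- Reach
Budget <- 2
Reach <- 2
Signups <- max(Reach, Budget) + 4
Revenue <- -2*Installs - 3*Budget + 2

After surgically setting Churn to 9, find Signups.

The intervention breaks the incoming arrows to Churn: Churn <- Reach no longer applies, and Churn = 9.
Since Signups is not a descendant of the intervened variable, it is unaffected.
Signups = max(Reach, Budget) + 4  [with Reach=2, Budget=2]  = 6

6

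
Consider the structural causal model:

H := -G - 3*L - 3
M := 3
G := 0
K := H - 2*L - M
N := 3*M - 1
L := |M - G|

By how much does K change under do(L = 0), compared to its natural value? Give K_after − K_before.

15

do(L=0) replaces the equation L := |M - G| with the constant L = 0.
H = -G - 3*L - 3  [with G=0, L=0]  = -3
K = H - 2*L - M  [with H=-3, L=0, M=3]  = -6
Without intervention: L = |M - G|  [with M=3, G=0]  = 3; H = -G - 3*L - 3  [with G=0, L=3]  = -12; K = H - 2*L - M  [with H=-12, L=3, M=3]  = -21.
Change = -6 − (-21) = 15.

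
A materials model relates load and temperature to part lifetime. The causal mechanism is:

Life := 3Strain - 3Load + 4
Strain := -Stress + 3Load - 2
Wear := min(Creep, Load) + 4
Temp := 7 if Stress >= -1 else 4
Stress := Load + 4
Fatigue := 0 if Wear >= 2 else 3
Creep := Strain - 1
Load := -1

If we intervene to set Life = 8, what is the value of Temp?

The intervention breaks the incoming arrows to Life: Life := 3Strain - 3Load + 4 no longer applies, and Life = 8.
Since Temp is not a descendant of the intervened variable, it is unaffected.
Stress = Load + 4  [with Load=-1]  = 3
Temp = 7 if Stress >= -1 else 4  [with Stress=3]  = 7

7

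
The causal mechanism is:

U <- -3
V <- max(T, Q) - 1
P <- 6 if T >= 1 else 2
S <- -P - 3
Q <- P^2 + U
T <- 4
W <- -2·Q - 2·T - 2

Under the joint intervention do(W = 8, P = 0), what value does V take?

The joint intervention fixes W = 8, P = 0, removing each variable's own equation.
Q = P^2 + U  [with P=0, U=-3]  = -3
V = max(T, Q) - 1  [with T=4, Q=-3]  = 3

3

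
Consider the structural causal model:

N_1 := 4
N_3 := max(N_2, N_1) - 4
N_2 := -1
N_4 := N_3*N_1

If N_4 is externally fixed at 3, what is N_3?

Under do(N_4=3), the mechanism N_4 := N_3*N_1 is discarded; N_4 is fixed at 3.
Since N_3 is not a descendant of the intervened variable, it is unaffected.
N_3 = max(N_2, N_1) - 4  [with N_2=-1, N_1=4]  = 0

0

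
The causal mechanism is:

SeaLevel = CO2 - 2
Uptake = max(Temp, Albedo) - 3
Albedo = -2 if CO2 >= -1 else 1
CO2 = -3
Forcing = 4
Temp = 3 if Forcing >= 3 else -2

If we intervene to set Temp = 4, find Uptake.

The intervention breaks the incoming arrows to Temp: Temp = 3 if Forcing >= 3 else -2 no longer applies, and Temp = 4.
Albedo = -2 if CO2 >= -1 else 1  [with CO2=-3]  = 1
Uptake = max(Temp, Albedo) - 3  [with Temp=4, Albedo=1]  = 1

1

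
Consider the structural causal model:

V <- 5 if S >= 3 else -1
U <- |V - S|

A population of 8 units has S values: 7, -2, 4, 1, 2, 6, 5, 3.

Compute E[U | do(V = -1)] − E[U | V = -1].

The intervention sets V=-1 in all 8 units regardless of S. Recomputing U per unit gives 8, 1, 5, 2, 3, 7, 6, 4; average 4.5.
E[U|V=-1] averages over only the 3 units with V=-1 (S = -2, 1, 2): U = 1, 2, 3, mean 2.
Difference = 4.5 − 2 = 2.5.

2.5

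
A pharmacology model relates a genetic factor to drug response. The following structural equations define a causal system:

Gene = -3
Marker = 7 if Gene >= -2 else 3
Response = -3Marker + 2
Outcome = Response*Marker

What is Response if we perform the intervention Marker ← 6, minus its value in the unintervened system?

The intervention breaks the incoming arrows to Marker: Marker = 7 if Gene >= -2 else 3 no longer applies, and Marker = 6.
Response = -3Marker + 2  [with Marker=6]  = -16
Without intervention: Marker = 7 if Gene >= -2 else 3  [with Gene=-3]  = 3; Response = -3Marker + 2  [with Marker=3]  = -7.
Change = -16 − (-7) = -9.

-9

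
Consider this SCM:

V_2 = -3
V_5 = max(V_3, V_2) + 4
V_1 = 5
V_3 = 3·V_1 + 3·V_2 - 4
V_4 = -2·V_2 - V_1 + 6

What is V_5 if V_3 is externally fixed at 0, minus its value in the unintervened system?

do(V_3=0) replaces the equation V_3 = 3·V_1 + 3·V_2 - 4 with the constant V_3 = 0.
V_5 = max(V_3, V_2) + 4  [with V_3=0, V_2=-3]  = 4
Without intervention: V_3 = 3·V_1 + 3·V_2 - 4  [with V_1=5, V_2=-3]  = 2; V_5 = max(V_3, V_2) + 4  [with V_3=2, V_2=-3]  = 6.
Change = 4 − 6 = -2.

-2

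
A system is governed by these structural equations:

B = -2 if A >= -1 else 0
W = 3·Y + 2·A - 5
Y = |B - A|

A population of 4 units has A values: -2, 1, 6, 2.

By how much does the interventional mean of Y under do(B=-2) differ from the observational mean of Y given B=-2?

Every unit gets B=-2 under the intervention. Y values become 0, 3, 8, 4; E[Y|do(B=-2)] = 3.75.
Observing B=-2 restricts to units where B's equation naturally yields -2: A ∈ {1, 6, 2}. In that subpopulation Y = 3, 8, 4, mean 5.
Difference = 3.75 − 5 = -1.25.

-1.25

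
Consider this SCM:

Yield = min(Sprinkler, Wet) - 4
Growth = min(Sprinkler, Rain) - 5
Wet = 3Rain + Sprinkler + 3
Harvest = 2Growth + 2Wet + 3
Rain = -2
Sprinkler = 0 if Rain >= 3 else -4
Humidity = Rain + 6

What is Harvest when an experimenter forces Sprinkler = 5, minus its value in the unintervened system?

Under do(Sprinkler=5), the mechanism Sprinkler = 0 if Rain >= 3 else -4 is discarded; Sprinkler is fixed at 5.
Wet = 3Rain + Sprinkler + 3  [with Rain=-2, Sprinkler=5]  = 2
Growth = min(Sprinkler, Rain) - 5  [with Sprinkler=5, Rain=-2]  = -7
Harvest = 2Growth + 2Wet + 3  [with Growth=-7, Wet=2]  = -7
Without intervention: Sprinkler = 0 if Rain >= 3 else -4  [with Rain=-2]  = -4; Wet = 3Rain + Sprinkler + 3  [with Rain=-2, Sprinkler=-4]  = -7; Growth = min(Sprinkler, Rain) - 5  [with Sprinkler=-4, Rain=-2]  = -9; Harvest = 2Growth + 2Wet + 3  [with Growth=-9, Wet=-7]  = -29.
Change = -7 − (-29) = 22.

22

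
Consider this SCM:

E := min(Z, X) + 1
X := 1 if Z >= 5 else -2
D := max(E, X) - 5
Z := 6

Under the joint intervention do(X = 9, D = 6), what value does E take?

7

The joint intervention fixes X = 9, D = 6, removing each variable's own equation.
E = min(Z, X) + 1  [with Z=6, X=9]  = 7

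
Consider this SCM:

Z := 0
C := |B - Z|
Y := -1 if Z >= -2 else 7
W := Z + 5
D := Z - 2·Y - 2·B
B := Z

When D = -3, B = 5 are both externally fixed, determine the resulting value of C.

5

Setting D = -3, B = 5 by intervention discards those variables' equations.
C = |B - Z|  [with B=5, Z=0]  = 5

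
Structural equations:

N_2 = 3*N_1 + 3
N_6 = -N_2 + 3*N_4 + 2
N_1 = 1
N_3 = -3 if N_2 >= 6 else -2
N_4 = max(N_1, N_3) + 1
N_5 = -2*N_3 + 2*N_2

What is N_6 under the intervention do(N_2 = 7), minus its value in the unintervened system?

Under do(N_2=7), the mechanism N_2 = 3*N_1 + 3 is discarded; N_2 is fixed at 7.
N_3 = -3 if N_2 >= 6 else -2  [with N_2=7]  = -3
N_4 = max(N_1, N_3) + 1  [with N_1=1, N_3=-3]  = 2
N_6 = -N_2 + 3*N_4 + 2  [with N_2=7, N_4=2]  = 1
Without intervention: N_2 = 3*N_1 + 3  [with N_1=1]  = 6; N_3 = -3 if N_2 >= 6 else -2  [with N_2=6]  = -3; N_4 = max(N_1, N_3) + 1  [with N_1=1, N_3=-3]  = 2; N_6 = -N_2 + 3*N_4 + 2  [with N_2=6, N_4=2]  = 2.
Change = 1 − 2 = -1.

-1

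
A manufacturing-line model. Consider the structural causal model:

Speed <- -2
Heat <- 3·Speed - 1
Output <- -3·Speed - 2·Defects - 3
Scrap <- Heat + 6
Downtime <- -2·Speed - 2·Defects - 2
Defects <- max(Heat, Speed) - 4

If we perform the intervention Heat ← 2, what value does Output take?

7

do(Heat=2) replaces the equation Heat <- 3·Speed - 1 with the constant Heat = 2.
Defects = max(Heat, Speed) - 4  [with Heat=2, Speed=-2]  = -2
Output = -3·Speed - 2·Defects - 3  [with Speed=-2, Defects=-2]  = 7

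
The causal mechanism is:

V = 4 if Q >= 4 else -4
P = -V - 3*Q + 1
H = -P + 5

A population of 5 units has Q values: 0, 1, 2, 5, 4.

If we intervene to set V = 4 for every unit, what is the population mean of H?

do(V=4) breaks V's dependence on Q. With V=4 fixed, H across the units is 8, 11, 14, 23, 20, mean 15.2.

15.2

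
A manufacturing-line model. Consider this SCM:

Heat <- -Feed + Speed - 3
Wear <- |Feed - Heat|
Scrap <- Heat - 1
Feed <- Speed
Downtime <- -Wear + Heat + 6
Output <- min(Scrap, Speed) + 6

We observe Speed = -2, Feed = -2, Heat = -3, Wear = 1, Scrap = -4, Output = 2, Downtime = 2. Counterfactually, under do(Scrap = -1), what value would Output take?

The intervention breaks the incoming arrows to Scrap: Scrap <- Heat - 1 no longer applies, and Scrap = -1.
Output = min(Scrap, Speed) + 6  [with Scrap=-1, Speed=-2]  = 4

4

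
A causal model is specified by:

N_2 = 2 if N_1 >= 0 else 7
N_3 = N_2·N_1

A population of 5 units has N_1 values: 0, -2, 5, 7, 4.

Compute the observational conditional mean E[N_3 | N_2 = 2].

Conditioning on N_2=2 selects the 4 unit(s) with N_1 ∈ {0, 5, 7, 4}. Their N_3 values: 0, 10, 14, 8. Mean = 8.

8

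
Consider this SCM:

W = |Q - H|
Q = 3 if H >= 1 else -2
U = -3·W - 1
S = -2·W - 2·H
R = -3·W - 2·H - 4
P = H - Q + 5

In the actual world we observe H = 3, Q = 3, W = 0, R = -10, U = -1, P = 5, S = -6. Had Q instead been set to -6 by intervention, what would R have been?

Under do(Q=-6), the mechanism Q = 3 if H >= 1 else -2 is discarded; Q is fixed at -6.
W = |Q - H|  [with Q=-6, H=3]  = 9
R = -3·W - 2·H - 4  [with W=9, H=3]  = -37

-37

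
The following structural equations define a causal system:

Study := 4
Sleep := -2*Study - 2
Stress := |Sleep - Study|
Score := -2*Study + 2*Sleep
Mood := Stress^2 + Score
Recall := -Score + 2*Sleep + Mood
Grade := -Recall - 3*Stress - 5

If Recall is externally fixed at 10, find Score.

-28

do(Recall=10) replaces the equation Recall := -Score + 2*Sleep + Mood with the constant Recall = 10.
No directed path runs from Recall to Score, so Score keeps its natural value.
Sleep = -2*Study - 2  [with Study=4]  = -10
Score = -2*Study + 2*Sleep  [with Study=4, Sleep=-10]  = -28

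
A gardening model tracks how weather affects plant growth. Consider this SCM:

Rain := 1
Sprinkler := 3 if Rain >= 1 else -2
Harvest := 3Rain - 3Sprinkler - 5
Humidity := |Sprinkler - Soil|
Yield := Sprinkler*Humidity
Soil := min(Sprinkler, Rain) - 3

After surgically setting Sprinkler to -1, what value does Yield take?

do(Sprinkler=-1) replaces the equation Sprinkler := 3 if Rain >= 1 else -2 with the constant Sprinkler = -1.
Soil = min(Sprinkler, Rain) - 3  [with Sprinkler=-1, Rain=1]  = -4
Humidity = |Sprinkler - Soil|  [with Sprinkler=-1, Soil=-4]  = 3
Yield = Sprinkler*Humidity  [with Sprinkler=-1, Humidity=3]  = -3

-3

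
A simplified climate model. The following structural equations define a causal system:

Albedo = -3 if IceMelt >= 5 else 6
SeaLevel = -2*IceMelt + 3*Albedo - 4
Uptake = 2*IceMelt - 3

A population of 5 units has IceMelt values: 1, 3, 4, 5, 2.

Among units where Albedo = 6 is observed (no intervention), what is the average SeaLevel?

E[SeaLevel|Albedo=6] averages over only the 4 units with Albedo=6 (IceMelt = 1, 3, 4, 2): SeaLevel = 12, 8, 6, 10, mean 9.

9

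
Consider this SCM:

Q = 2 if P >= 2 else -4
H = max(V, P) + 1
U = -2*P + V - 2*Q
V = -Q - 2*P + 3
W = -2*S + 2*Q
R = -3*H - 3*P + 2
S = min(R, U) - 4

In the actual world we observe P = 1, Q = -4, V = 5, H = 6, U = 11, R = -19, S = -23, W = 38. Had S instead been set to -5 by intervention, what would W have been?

2

do(S=-5) replaces the equation S = min(R, U) - 4 with the constant S = -5.
Q = 2 if P >= 2 else -4  [with P=1]  = -4
W = -2*S + 2*Q  [with S=-5, Q=-4]  = 2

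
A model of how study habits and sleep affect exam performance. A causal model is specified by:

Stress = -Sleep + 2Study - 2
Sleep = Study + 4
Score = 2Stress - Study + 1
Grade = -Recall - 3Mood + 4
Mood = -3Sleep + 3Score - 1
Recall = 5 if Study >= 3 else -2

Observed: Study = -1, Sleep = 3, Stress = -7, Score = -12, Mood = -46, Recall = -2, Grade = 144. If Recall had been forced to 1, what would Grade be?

141

Intervening sets Recall = 1 and removes its equation (Recall = 5 if Study >= 3 else -2).
Sleep = Study + 4  [with Study=-1]  = 3
Stress = -Sleep + 2Study - 2  [with Sleep=3, Study=-1]  = -7
Score = 2Stress - Study + 1  [with Stress=-7, Study=-1]  = -12
Mood = -3Sleep + 3Score - 1  [with Sleep=3, Score=-12]  = -46
Grade = -Recall - 3Mood + 4  [with Recall=1, Mood=-46]  = 141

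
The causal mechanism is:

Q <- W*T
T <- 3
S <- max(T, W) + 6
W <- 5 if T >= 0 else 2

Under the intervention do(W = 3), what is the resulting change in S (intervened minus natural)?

The intervention breaks the incoming arrows to W: W <- 5 if T >= 0 else 2 no longer applies, and W = 3.
S = max(T, W) + 6  [with T=3, W=3]  = 9
Without intervention: W = 5 if T >= 0 else 2  [with T=3]  = 5; S = max(T, W) + 6  [with T=3, W=5]  = 11.
Change = 9 − 11 = -2.

-2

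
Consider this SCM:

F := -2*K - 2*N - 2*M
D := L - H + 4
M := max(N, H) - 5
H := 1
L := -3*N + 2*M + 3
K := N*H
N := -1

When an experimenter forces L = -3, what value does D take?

0

Intervening sets L = -3 and removes its equation (L := -3*N + 2*M + 3).
D = L - H + 4  [with L=-3, H=1]  = 0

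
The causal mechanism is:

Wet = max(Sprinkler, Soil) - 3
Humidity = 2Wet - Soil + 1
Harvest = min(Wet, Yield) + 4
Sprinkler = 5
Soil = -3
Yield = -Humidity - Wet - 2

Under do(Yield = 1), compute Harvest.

5

The intervention breaks the incoming arrows to Yield: Yield = -Humidity - Wet - 2 no longer applies, and Yield = 1.
Wet = max(Sprinkler, Soil) - 3  [with Sprinkler=5, Soil=-3]  = 2
Harvest = min(Wet, Yield) + 4  [with Wet=2, Yield=1]  = 5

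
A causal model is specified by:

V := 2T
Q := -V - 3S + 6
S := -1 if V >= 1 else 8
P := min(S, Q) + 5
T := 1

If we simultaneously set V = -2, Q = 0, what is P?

5

Setting V = -2, Q = 0 by intervention discards those variables' equations.
S = -1 if V >= 1 else 8  [with V=-2]  = 8
P = min(S, Q) + 5  [with S=8, Q=0]  = 5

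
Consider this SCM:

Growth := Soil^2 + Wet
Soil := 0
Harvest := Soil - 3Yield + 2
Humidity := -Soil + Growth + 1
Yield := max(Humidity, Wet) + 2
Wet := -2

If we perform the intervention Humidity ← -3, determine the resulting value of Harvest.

Under do(Humidity=-3), the mechanism Humidity := -Soil + Growth + 1 is discarded; Humidity is fixed at -3.
Yield = max(Humidity, Wet) + 2  [with Humidity=-3, Wet=-2]  = 0
Harvest = Soil - 3Yield + 2  [with Soil=0, Yield=0]  = 2

2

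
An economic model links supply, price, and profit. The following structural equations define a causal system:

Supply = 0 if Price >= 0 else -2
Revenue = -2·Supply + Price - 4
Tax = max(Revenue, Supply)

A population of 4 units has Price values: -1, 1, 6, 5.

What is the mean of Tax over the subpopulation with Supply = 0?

E[Tax|Supply=0] averages over only the 3 units with Supply=0 (Price = 1, 6, 5): Tax = 0, 2, 1, mean 1.

1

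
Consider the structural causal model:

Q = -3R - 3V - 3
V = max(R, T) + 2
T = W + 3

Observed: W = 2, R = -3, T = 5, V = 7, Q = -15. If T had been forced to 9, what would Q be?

-27

do(T=9) replaces the equation T = W + 3 with the constant T = 9.
V = max(R, T) + 2  [with R=-3, T=9]  = 11
Q = -3R - 3V - 3  [with R=-3, V=11]  = -27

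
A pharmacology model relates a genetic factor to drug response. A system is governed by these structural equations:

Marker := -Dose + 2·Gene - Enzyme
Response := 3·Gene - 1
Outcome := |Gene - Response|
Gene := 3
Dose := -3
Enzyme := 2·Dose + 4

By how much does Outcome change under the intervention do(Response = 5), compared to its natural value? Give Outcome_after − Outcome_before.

-3

The intervention breaks the incoming arrows to Response: Response := 3·Gene - 1 no longer applies, and Response = 5.
Outcome = |Gene - Response|  [with Gene=3, Response=5]  = 2
Without intervention: Response = 3·Gene - 1  [with Gene=3]  = 8; Outcome = |Gene - Response|  [with Gene=3, Response=8]  = 5.
Change = 2 − 5 = -3.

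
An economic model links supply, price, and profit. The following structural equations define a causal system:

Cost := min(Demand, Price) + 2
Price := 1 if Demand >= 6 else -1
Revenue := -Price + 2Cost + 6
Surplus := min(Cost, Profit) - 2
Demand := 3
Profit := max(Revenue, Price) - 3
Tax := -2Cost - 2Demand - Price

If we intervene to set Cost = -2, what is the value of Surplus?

-4

The intervention breaks the incoming arrows to Cost: Cost := min(Demand, Price) + 2 no longer applies, and Cost = -2.
Price = 1 if Demand >= 6 else -1  [with Demand=3]  = -1
Revenue = -Price + 2Cost + 6  [with Price=-1, Cost=-2]  = 3
Profit = max(Revenue, Price) - 3  [with Revenue=3, Price=-1]  = 0
Surplus = min(Cost, Profit) - 2  [with Cost=-2, Profit=0]  = -4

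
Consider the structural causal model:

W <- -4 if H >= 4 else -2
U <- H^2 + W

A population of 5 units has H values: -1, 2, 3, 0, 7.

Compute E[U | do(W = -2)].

10.6

The intervention sets W=-2 in all 5 units regardless of H. Recomputing U per unit gives -1, 2, 7, -2, 47; average 10.6.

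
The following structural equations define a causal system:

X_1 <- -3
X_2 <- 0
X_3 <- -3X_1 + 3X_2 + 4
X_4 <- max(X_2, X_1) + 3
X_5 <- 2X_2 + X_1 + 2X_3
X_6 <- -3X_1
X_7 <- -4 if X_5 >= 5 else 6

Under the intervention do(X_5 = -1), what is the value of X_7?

Under do(X_5=-1), the mechanism X_5 <- 2X_2 + X_1 + 2X_3 is discarded; X_5 is fixed at -1.
X_7 = -4 if X_5 >= 5 else 6  [with X_5=-1]  = 6

6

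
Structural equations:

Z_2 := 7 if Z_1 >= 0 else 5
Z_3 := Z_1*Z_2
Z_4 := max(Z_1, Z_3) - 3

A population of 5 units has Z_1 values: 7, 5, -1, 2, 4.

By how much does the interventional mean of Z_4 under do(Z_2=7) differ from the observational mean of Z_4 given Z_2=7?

Every unit gets Z_2=7 under the intervention. Z_4 values become 46, 32, -4, 11, 25; E[Z_4|do(Z_2=7)] = 22.
E[Z_4|Z_2=7] averages over only the 4 units with Z_2=7 (Z_1 = 7, 5, 2, 4): Z_4 = 46, 32, 11, 25, mean 28.5.
Difference = 22 − 28.5 = -6.5.

-6.5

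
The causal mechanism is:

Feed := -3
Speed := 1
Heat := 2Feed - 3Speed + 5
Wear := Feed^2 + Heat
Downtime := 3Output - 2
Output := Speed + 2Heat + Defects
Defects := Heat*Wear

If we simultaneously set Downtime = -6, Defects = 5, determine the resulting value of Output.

-2

Setting Downtime = -6, Defects = 5 by intervention discards those variables' equations.
Heat = 2Feed - 3Speed + 5  [with Feed=-3, Speed=1]  = -4
Output = Speed + 2Heat + Defects  [with Speed=1, Heat=-4, Defects=5]  = -2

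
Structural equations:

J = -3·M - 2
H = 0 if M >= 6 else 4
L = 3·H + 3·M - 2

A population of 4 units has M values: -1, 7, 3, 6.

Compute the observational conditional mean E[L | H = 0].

17.5

E[L|H=0] averages over only the 2 units with H=0 (M = 7, 6): L = 19, 16, mean 17.5.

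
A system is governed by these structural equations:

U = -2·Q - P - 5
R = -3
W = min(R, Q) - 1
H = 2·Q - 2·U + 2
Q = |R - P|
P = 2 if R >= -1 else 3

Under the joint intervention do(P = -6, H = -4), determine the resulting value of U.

Setting P = -6, H = -4 by intervention discards those variables' equations.
Q = |R - P|  [with R=-3, P=-6]  = 3
U = -2·Q - P - 5  [with Q=3, P=-6]  = -5

-5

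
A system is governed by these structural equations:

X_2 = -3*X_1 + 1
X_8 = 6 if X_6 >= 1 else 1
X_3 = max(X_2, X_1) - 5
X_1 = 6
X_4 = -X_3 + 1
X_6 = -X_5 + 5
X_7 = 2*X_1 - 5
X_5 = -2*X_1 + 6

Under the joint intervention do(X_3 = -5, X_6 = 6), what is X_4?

6

Setting X_3 = -5, X_6 = 6 by intervention discards those variables' equations.
X_4 = -X_3 + 1  [with X_3=-5]  = 6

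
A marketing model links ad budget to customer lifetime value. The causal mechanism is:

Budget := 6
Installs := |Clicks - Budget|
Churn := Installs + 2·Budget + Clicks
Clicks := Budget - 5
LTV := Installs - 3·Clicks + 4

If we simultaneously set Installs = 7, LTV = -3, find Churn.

The joint intervention fixes Installs = 7, LTV = -3, removing each variable's own equation.
Clicks = Budget - 5  [with Budget=6]  = 1
Churn = Installs + 2·Budget + Clicks  [with Installs=7, Budget=6, Clicks=1]  = 20

20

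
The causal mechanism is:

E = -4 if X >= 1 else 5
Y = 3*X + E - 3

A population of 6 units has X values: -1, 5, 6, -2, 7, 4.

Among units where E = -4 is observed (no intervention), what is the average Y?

9.5

Observing E=-4 restricts to units where E's equation naturally yields -4: X ∈ {5, 6, 7, 4}. In that subpopulation Y = 8, 11, 14, 5, mean 9.5.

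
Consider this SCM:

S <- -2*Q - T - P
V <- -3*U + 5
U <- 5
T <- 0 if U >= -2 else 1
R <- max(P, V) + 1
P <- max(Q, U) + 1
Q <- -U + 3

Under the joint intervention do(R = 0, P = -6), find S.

10

Under do(R = 0, P = -6), each intervened variable's structural equation is replaced by its fixed value.
T = 0 if U >= -2 else 1  [with U=5]  = 0
Q = -U + 3  [with U=5]  = -2
S = -2*Q - T - P  [with Q=-2, T=0, P=-6]  = 10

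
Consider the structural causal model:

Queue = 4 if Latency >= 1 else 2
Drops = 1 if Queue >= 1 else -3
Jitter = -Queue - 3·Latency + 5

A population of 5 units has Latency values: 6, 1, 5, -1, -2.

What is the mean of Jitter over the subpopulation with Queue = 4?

-11

E[Jitter|Queue=4] averages over only the 3 units with Queue=4 (Latency = 6, 1, 5): Jitter = -17, -2, -14, mean -11.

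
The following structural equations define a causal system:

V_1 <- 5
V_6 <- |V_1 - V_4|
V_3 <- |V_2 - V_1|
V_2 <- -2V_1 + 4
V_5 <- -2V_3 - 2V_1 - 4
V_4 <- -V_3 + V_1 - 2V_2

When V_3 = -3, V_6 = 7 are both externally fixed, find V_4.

20

Setting V_3 = -3, V_6 = 7 by intervention discards those variables' equations.
V_2 = -2V_1 + 4  [with V_1=5]  = -6
V_4 = -V_3 + V_1 - 2V_2  [with V_3=-3, V_1=5, V_2=-6]  = 20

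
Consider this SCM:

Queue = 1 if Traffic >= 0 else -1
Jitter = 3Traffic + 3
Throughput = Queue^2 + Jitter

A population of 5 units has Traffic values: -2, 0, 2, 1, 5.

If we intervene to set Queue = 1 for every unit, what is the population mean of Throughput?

do(Queue=1) breaks Queue's dependence on Traffic. With Queue=1 fixed, Throughput across the units is -2, 4, 10, 7, 19, mean 7.6.

7.6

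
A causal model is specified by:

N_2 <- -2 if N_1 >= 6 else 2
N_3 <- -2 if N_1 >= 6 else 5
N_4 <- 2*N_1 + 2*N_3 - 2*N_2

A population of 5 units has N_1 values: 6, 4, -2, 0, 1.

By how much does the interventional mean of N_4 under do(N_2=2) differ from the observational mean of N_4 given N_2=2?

-0.7

The intervention sets N_2=2 in all 5 units regardless of N_1. Recomputing N_4 per unit gives 4, 14, 2, 6, 8; average 6.8.
E[N_4|N_2=2] averages over only the 4 units with N_2=2 (N_1 = 4, -2, 0, 1): N_4 = 14, 2, 6, 8, mean 7.5.
Difference = 6.8 − 7.5 = -0.7.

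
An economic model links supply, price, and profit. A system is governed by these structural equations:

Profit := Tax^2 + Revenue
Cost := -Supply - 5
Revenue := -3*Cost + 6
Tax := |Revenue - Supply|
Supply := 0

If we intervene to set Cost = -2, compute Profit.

156

do(Cost=-2) replaces the equation Cost := -Supply - 5 with the constant Cost = -2.
Revenue = -3*Cost + 6  [with Cost=-2]  = 12
Tax = |Revenue - Supply|  [with Revenue=12, Supply=0]  = 12
Profit = Tax^2 + Revenue  [with Tax=12, Revenue=12]  = 156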